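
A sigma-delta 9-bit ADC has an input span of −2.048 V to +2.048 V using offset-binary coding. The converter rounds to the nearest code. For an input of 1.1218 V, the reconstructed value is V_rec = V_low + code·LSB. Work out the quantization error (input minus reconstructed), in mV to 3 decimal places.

1.800 mV

LSB = 4.096/2^9 = 8.000 mV.
(V_in − V_low)/LSB = (1.1218 − (−2.048))/0.008 = 396.2250 → code 396 (round).
Reconstructed: 1.12 V.
Error = 1.1218 − 1.12 = 0.0018 V = 1.800 mV.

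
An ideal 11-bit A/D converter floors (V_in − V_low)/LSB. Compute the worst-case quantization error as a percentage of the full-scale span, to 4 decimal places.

Truncating → worst-case error = 1 LSB = V_FS/2^11, so 100/2048 = 0.0488281 % of full scale.

0.0488 %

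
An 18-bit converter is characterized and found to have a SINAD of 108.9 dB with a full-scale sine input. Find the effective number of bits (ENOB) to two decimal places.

17.80 bits

ENOB = (SINAD − 1.76) / 6.02 = (108.9 − 1.76)/6.02 = 17.797.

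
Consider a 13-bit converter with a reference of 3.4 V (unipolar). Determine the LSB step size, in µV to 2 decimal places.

415.04 µV

Full-scale span = 3.4 V.
LSB = 3.4 / 2^13 = 3.4 / 8192 = 0.000415039 V = 415.04 µV.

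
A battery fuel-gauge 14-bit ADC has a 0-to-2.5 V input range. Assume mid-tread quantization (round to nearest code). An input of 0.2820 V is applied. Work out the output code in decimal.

code 1848

With 16384 levels over 2.5 V, one step is 152.59 µV.
Input sits at 1848.115 steps above V_low.
round(1848.115) = 1848.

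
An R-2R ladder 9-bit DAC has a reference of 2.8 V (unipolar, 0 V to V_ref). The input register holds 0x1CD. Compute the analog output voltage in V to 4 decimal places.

LSB = 2.8 V / 2^9 = 5.469 mV.
Code 0x1CD = 461 decimal.
V_out = 0 + 461 × 0.00546875 V = 2.52109 V.

2.5211 V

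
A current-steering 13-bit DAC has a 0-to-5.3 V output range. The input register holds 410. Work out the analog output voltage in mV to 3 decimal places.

LSB = 5.3 V / 2^13 = 0.647 mV.
V_out = 0 + 410 × 0.000646973 V = 0.265259 V.
= 265.259 mV.

265.259 mV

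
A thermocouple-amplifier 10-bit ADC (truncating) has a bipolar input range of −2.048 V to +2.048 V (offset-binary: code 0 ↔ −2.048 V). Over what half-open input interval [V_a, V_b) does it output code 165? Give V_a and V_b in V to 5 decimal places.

LSB = 4.096/2^10 = 4.000 mV.
V_a = V_low + 165·LSB = -1.388 V; V_b = V_low + 166·LSB = -1.384 V.

[-1.38800 V, -1.38400 V)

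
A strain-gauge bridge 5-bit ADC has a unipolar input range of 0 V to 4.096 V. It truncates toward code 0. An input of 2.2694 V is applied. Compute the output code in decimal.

code 17

Full-scale span = 4.096 V; LSB = 4.096/2^5 = 128.000 mV.
Input sits at 17.730 steps above V_low.
So the output code is 17.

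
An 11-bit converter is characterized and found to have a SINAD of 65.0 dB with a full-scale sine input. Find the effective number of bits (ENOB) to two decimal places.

10.50 bits

ENOB = (SINAD − 1.76) / 6.02 = (65.0 − 1.76)/6.02 = 10.505.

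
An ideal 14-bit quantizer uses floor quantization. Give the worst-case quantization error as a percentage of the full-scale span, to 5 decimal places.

0.00610 %

Truncating → worst-case error = 1 LSB = V_FS/2^14, so 100/16384 = 0.00610352 % of full scale.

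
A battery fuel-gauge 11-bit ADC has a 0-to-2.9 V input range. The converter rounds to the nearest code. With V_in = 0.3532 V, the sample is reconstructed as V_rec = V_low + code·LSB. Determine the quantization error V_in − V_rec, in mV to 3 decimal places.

0.612 mV

Step size: 2.9 V ÷ 2^11 = 1.416 mV.
Scaled input = 249.4323 LSBs, so code = 249.
Code 249 maps back to 0 + 249×0.00141602 V = 0.35258789 V.
V_in − V_rec = 0.000612109 V = 0.612 mV.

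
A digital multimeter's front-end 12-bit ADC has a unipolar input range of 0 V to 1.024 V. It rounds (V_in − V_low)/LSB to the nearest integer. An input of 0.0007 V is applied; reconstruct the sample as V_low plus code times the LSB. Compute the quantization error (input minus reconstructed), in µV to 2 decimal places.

-50.00 µV

One LSB is 1.024 V / 4096 = 250.00 µV.
Scaled input = 2.8000 LSBs, so code = 3.
Reconstructed: 0.00075 V.
Error = 0.0007 − 0.00075 = -5e-05 V = -50.00 µV.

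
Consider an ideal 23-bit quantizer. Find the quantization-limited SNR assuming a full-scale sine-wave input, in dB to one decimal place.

140.2 dB

SNR ≈ 6.02·N + 1.76 dB = 6.02·23 + 1.76 = 140.22 dB.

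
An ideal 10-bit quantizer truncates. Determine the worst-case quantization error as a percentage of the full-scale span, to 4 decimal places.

0.0977 %

Truncating → worst-case error = 1 LSB = V_FS/2^10, so 100/1024 = 0.0976562 % of full scale.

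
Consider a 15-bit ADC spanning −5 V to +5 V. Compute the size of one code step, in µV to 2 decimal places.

305.18 µV

Full-scale span = 10 V.
LSB = 10 / 2^15 = 10 / 32768 = 0.000305176 V = 305.18 µV.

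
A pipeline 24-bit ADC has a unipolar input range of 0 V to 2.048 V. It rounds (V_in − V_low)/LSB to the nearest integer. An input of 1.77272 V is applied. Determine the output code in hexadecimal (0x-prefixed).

code 0xDD970A (decimal 14522122)

LSB = 2.048 V / 16777216 = 0.12 µV.
Input sits at 14522122.240 steps above V_low.
round(14522122.240) = 14522122.
In hexadecimal (0x-prefixed): 0xDD970A.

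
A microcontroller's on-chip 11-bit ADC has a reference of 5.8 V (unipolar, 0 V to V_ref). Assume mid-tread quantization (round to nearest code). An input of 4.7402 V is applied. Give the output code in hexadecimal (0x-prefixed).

code 0x68A (decimal 1674)

With 2048 levels over 5.8 V, one step is 2.832 mV.
(V_in − V_low)/LSB = (4.7402 − 0) / 0.00283203 = 1673.781.
Round → code 1674.
In hexadecimal (0x-prefixed): 0x68A.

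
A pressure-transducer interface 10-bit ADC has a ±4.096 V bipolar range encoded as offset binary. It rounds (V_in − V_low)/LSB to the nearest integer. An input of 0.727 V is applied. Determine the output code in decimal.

LSB = 8.192 V / 1024 = 8.000 mV.
(V_in − V_low)/LSB = (0.727 − (−4.096)) / 0.008 = 602.875.
round(602.875) = 603.

code 603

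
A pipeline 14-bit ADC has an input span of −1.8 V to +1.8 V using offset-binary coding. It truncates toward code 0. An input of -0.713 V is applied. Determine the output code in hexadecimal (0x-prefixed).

code 0x1353 (decimal 4947)

With 16384 levels over 3.6 V, one step is 219.73 µV.
(V_in − V_low)/LSB = (-0.713 − (−1.8)) / 0.000219727 = 4947.058.
⌊·⌋(4947.058) = 4947.
In hexadecimal (0x-prefixed): 0x1353.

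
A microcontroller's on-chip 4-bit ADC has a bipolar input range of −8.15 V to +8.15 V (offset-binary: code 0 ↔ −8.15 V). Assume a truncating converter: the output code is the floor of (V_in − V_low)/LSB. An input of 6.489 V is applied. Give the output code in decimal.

code 14

LSB = 16.3 V / 16 = 1.0188 V.
Input sits at 14.370 steps above V_low.
Floor → code 14.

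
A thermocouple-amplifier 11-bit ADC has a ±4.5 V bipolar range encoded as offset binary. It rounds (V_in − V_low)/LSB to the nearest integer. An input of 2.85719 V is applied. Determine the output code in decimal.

Full-scale span = 9 V; LSB = 9/2^11 = 4.395 mV.
Input sits at 1674.169 steps above V_low.
Round → code 1674.

code 1674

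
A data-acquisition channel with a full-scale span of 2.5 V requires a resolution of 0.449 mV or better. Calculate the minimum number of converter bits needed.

Number of steps required ≥ 2.5 V / 0.449 mV = 5567.93.
Need 2^N ≥ 5567.93; 2^12 = 4096, 2^13 = 8192.
Minimum N = 13.

13 bits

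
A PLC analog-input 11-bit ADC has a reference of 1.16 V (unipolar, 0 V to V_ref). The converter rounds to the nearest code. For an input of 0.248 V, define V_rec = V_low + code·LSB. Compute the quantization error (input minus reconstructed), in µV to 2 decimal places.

-85.94 µV

LSB = 1.16/2^11 = 0.566 mV.
(0.248 − 0)/0.000566406 = 437.8483; round gives code 438.
Code 438 maps back to 0 + 438×0.000566406 V = 0.24808594 V.
Difference: -8.59375e-05 V → -85.94 µV.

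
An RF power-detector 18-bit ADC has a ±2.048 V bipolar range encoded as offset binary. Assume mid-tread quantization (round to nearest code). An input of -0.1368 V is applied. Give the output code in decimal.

code 122317

LSB = 4.096 V / 262144 = 15.62 µV.
(-0.1368 − (−2.048)) / 1.5625e-05 = 122316.800 LSBs.
So the output code is 122317.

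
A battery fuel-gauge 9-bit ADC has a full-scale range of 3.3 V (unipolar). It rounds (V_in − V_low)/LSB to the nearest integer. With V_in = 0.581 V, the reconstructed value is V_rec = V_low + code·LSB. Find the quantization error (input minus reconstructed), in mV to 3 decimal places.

Step size: 3.3 V ÷ 2^9 = 6.445 mV.
(V_in − V_low)/LSB = (0.581 − 0)/0.00644531 = 90.1430 → code 90 (round).
V_rec = 0 + 90·0.00644531 = 0.58007812 V.
Difference: 0.000921875 V → 0.922 mV.

0.922 mV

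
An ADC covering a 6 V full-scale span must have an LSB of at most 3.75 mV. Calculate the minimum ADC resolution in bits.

11 bits

Number of steps required ≥ 6 V / 3.75 mV = 1600.00.
Need 2^N ≥ 1600.00; 2^10 = 1024, 2^11 = 2048.
Minimum N = 11.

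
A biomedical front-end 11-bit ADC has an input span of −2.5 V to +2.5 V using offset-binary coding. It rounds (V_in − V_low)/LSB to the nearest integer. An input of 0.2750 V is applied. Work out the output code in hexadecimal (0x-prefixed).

code 0x471 (decimal 1137)

LSB = 5 V / 2048 = 2.441 mV.
Input sits at 1136.640 steps above V_low.
round(1136.640) = 1137.
In hexadecimal (0x-prefixed): 0x471.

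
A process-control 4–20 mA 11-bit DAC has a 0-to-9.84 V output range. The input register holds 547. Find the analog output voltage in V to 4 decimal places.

LSB = 9.84 V / 2^11 = 4.805 mV.
V_out = 0 + 547 × 0.00480469 V = 2.62816 V.

2.6282 V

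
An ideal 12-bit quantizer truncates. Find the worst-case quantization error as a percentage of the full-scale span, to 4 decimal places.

0.0244 %

Truncating → worst-case error = 1 LSB = V_FS/2^12, so 100/4096 = 0.0244141 % of full scale.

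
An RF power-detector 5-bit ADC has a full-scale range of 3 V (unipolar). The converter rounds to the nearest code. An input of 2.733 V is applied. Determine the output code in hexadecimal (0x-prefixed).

code 0x1D (decimal 29)

LSB = 3 V / 32 = 93.750 mV.
Input sits at 29.152 steps above V_low.
Round → code 29.
In hexadecimal (0x-prefixed): 0x1D.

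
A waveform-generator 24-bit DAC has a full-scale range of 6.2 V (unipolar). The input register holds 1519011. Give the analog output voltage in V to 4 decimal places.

LSB = 6.2 V / 2^24 = 0.37 µV.
V_out = 0 + 1519011 × 3.69549e-07 V = 0.561349 V.

0.5613 V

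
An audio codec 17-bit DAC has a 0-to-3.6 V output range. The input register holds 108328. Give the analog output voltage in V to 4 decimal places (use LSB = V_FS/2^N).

LSB = 3.6 V / 2^17 = 27.47 µV.
V_out = 0 + 108328 × 2.74658e-05 V = 2.97532 V.

2.9753 V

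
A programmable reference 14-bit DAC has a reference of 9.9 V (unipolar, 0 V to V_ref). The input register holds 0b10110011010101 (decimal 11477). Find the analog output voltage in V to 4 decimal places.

LSB = 9.9 V / 2^14 = 0.604 mV.
Code 0b10110011010101 = 11477 decimal.
V_out = 0 + 11477 × 0.000604248 V = 6.93495 V.

6.9350 V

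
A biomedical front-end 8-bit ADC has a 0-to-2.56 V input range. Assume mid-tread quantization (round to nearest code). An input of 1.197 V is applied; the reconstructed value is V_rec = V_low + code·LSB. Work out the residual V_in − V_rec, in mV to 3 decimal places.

-3.000 mV

LSB = 2.56/2^8 = 10.000 mV.
(V_in − V_low)/LSB = (1.197 − 0)/0.01 = 119.7000 → code 120 (round).
Code 120 maps back to 0 + 120×0.01 V = 1.2 V.
Error = 1.197 − 1.2 = -0.003 V = -3.000 mV.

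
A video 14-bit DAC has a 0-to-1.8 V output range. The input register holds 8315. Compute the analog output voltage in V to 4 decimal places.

0.9135 V

LSB = 1.8 V / 2^14 = 109.86 µV.
V_out = 0 + 8315 × 0.000109863 V = 0.913513 V.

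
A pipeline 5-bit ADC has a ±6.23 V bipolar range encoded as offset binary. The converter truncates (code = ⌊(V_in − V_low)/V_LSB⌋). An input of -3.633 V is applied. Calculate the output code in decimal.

With 32 levels over 12.46 V, one step is 389.375 mV.
(V_in − V_low)/LSB = (-3.633 − (−6.23)) / 0.389375 = 6.670.
So the output code is 6.

code 6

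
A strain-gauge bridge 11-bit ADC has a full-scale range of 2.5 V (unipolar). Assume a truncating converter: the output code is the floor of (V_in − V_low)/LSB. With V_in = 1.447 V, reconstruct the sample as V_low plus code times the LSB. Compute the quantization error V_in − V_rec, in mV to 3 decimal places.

0.467 mV

One LSB is 2.5 V / 2048 = 1.221 mV.
(1.447 − 0)/0.0012207 = 1185.3824; ⌊·⌋ gives code 1185.
Reconstructed: 1.4465332 V.
V_in − V_rec = 0.000466797 V = 0.467 mV.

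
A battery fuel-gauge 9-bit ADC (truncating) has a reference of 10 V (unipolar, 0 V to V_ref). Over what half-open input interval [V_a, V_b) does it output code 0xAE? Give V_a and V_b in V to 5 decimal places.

[3.39844 V, 3.41797 V)

LSB = 10/2^9 = 19.531 mV.
Code 0xAE = 174 decimal.
V_a = V_low + 174·LSB = 3.39844 V; V_b = V_low + 175·LSB = 3.41797 V.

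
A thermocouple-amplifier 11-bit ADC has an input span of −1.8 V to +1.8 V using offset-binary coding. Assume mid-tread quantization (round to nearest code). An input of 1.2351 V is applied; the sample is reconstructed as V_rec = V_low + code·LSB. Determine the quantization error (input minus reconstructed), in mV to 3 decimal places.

LSB = 3.6/2^11 = 1.758 mV.
Scaled input = 1726.6347 LSBs, so code = 1727.
Code 1727 maps back to (−1.8) + 1727×0.00175781 V = 1.2357422 V.
Error = 1.2351 − 1.2357422 = -0.000642187 V = -0.642 mV.

-0.642 mV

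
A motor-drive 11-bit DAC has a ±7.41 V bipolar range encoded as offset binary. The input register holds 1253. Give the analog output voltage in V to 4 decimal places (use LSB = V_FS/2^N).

1.6571 V

LSB = 14.82 V / 2^11 = 7.236 mV.
V_out = (−7.41) + 1253 × 0.00723633 V = 1.65712 V.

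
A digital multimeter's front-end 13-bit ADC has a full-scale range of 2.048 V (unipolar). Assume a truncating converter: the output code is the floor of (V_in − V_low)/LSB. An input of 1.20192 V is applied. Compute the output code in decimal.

code 4807

LSB = 2.048 V / 8192 = 250.00 µV.
(V_in − V_low)/LSB = (1.20192 − 0) / 0.00025 = 4807.680.
⌊·⌋(4807.680) = 4807.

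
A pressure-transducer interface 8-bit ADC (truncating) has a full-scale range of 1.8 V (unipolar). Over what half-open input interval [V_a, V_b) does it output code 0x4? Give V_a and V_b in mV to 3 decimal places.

LSB = 1.8/2^8 = 7.031 mV.
Code 0x4 = 4 decimal.
V_a = V_low + 4·LSB = 0.028125 V; V_b = V_low + 5·LSB = 0.0351562 V.

[28.125 mV, 35.156 mV)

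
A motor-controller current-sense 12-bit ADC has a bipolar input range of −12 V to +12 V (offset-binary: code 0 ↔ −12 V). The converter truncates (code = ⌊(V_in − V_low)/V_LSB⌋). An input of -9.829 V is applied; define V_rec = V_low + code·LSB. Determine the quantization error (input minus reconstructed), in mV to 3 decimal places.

Step size: 24 V ÷ 2^12 = 5.859 mV.
(V_in − V_low)/LSB = (-9.829 − (−12))/0.00585938 = 370.5173 → code 370 (floor).
Reconstructed: -9.8320312 V.
Error = -9.829 − (−9.8320312) = 0.00303125 V = 3.031 mV.

3.031 mV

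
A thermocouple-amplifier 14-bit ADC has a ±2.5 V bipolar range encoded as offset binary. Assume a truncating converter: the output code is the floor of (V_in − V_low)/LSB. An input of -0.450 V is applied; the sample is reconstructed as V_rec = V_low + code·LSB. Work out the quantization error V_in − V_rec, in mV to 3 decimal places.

0.134 mV

One LSB is 5 V / 16384 = 305.18 µV.
(-0.450 − (−2.5))/0.000305176 = 6717.4400; ⌊·⌋ gives code 6717.
Reconstructed: -0.45013428 V.
Error = -0.450 − (−0.45013428) = 0.000134277 V = 0.134 mV.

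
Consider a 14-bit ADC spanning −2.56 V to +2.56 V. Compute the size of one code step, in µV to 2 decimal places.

312.50 µV

Full-scale span = 5.12 V.
LSB = 5.12 / 2^14 = 5.12 / 16384 = 0.0003125 V = 312.50 µV.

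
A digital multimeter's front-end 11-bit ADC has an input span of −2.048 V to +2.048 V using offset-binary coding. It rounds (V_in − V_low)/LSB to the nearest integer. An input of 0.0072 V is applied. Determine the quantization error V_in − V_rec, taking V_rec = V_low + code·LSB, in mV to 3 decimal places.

One LSB is 4.096 V / 2048 = 2.000 mV.
Scaled input = 1027.6000 LSBs, so code = 1028.
V_rec = (−2.048) + 1028·0.002 = 0.008 V.
Difference: -0.0008 V → -0.800 mV.

-0.800 mV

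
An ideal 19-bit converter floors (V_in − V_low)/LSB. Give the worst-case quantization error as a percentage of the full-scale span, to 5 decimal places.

0.00019 %

Truncating → worst-case error = 1 LSB = V_FS/2^19, so 100/524288 = 0.000190735 % of full scale.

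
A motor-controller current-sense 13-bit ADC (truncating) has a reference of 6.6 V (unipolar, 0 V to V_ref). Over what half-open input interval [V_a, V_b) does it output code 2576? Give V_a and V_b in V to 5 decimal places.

[2.07539 V, 2.07620 V)

LSB = 6.6/2^13 = 0.806 mV.
V_a = V_low + 2576·LSB = 2.07539 V; V_b = V_low + 2577·LSB = 2.0762 V.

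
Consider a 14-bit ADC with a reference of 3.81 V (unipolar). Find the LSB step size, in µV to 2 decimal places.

232.54 µV

Full-scale span = 3.81 V.
LSB = 3.81 / 2^14 = 3.81 / 16384 = 0.000232544 V = 232.54 µV.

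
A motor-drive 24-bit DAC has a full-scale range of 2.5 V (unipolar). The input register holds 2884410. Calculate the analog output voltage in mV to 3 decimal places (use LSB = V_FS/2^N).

429.811 mV

LSB = 2.5 V / 2^24 = 0.15 µV.
V_out = 0 + 2884410 × 1.49012e-07 V = 0.429811 V.
= 429.811 mV.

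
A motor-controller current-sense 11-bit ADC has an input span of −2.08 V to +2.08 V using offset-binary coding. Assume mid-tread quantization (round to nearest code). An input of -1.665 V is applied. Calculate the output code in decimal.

Full-scale span = 4.16 V; LSB = 4.16/2^11 = 2.031 mV.
(-1.665 − (−2.08)) / 0.00203125 = 204.308 LSBs.
So the output code is 204.

code 204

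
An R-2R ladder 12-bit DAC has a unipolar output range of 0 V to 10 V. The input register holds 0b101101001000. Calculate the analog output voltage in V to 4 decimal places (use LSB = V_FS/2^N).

7.0508 V

LSB = 10 V / 2^12 = 2.441 mV.
Code 0b101101001000 = 2888 decimal.
V_out = 0 + 2888 × 0.00244141 V = 7.05078 V.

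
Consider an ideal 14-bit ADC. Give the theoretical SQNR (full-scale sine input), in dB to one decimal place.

SNR ≈ 6.02·N + 1.76 dB = 6.02·14 + 1.76 = 86.04 dB.

86.0 dB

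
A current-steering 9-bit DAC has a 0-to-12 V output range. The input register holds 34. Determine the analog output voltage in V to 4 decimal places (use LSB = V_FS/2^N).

LSB = 12 V / 2^9 = 23.438 mV.
V_out = 0 + 34 × 0.0234375 V = 0.796875 V.

0.7969 V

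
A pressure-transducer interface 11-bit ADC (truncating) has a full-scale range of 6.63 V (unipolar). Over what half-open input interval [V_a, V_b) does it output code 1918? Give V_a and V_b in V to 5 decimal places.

LSB = 6.63/2^11 = 3.237 mV.
V_a = V_low + 1918·LSB = 6.20915 V; V_b = V_low + 1919·LSB = 6.21239 V.

[6.20915 V, 6.21239 V)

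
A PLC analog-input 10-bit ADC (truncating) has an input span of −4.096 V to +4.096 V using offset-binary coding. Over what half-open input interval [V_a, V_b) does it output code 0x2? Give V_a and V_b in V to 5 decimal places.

LSB = 8.192/2^10 = 8.000 mV.
Code 0x2 = 2 decimal.
V_a = V_low + 2·LSB = -4.08 V; V_b = V_low + 3·LSB = -4.072 V.

[-4.08000 V, -4.07200 V)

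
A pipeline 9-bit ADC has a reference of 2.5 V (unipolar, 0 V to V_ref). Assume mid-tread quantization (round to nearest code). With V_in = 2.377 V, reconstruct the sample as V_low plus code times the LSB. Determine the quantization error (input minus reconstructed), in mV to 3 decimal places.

One LSB is 2.5 V / 512 = 4.883 mV.
(V_in − V_low)/LSB = (2.377 − 0)/0.00488281 = 486.8096 → code 487 (round).
Reconstructed: 2.3779297 V.
Error = 2.377 − 2.3779297 = -0.000929687 V = -0.930 mV.

-0.930 mV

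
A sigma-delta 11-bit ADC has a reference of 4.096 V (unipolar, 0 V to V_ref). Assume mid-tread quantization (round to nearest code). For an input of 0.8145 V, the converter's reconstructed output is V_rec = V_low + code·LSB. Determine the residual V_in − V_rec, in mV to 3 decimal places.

One LSB is 4.096 V / 2048 = 2.000 mV.
(0.8145 − 0)/0.002 = 407.2500; round gives code 407.
Code 407 maps back to 0 + 407×0.002 V = 0.814 V.
Error = 0.8145 − 0.814 = 0.0005 V = 0.500 mV.

0.500 mV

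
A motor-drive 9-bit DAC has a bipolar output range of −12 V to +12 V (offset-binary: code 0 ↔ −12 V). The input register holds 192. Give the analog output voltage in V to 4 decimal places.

-3.0000 V

LSB = 24 V / 2^9 = 46.875 mV.
V_out = (−12) + 192 × 0.046875 V = -3 V.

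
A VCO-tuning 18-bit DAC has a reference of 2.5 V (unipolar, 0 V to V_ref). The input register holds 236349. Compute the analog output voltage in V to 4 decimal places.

LSB = 2.5 V / 2^18 = 9.54 µV.
V_out = 0 + 236349 × 9.53674e-06 V = 2.254 V.

2.2540 V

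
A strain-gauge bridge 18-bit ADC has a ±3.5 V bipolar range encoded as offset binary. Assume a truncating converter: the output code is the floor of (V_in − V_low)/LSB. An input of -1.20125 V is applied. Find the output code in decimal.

code 86086

Full-scale span = 7 V; LSB = 7/2^18 = 26.70 µV.
(V_in − V_low)/LSB = (-1.20125 − (−3.5)) / 2.67029e-05 = 86086.217.
⌊·⌋(86086.217) = 86086.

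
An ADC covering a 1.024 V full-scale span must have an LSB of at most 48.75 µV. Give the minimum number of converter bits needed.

15 bits

Number of steps required ≥ 1.024 V / 48.75 µV = 21005.13.
Need 2^N ≥ 21005.13; 2^14 = 16384, 2^15 = 32768.
Minimum N = 15.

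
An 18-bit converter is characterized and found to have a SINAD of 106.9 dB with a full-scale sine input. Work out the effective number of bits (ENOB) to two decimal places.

ENOB = (SINAD − 1.76) / 6.02 = (106.9 − 1.76)/6.02 = 17.465.

17.47 bits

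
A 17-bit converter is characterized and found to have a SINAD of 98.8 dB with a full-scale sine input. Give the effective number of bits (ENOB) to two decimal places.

ENOB = (SINAD − 1.76) / 6.02 = (98.8 − 1.76)/6.02 = 16.120.

16.12 bits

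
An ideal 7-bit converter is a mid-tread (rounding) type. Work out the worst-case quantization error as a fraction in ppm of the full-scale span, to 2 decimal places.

Rounding → worst-case error = ½ LSB = V_FS/2^8, so 1e+06/256 = 3906.25 ppm of full scale.

3906.25 ppm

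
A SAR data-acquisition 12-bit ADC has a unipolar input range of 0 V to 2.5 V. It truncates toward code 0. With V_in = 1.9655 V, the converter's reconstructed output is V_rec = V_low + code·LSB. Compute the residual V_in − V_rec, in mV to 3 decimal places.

0.168 mV

LSB = 2.5/2^12 = 0.610 mV.
(V_in − V_low)/LSB = (1.9655 − 0)/0.000610352 = 3220.2752 → code 3220 (floor).
Reconstructed: 1.965332 V.
Error = 1.9655 − 1.965332 = 0.000167969 V = 0.168 mV.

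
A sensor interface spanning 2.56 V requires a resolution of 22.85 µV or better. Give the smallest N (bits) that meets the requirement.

Number of steps required ≥ 2.56 V / 22.85 µV = 112035.01.
Need 2^N ≥ 112035.01; 2^16 = 65536, 2^17 = 131072.
Minimum N = 17.

17 bits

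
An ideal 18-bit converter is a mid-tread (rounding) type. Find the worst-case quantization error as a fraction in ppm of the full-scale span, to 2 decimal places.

Rounding → worst-case error = ½ LSB = V_FS/2^19, so 1e+06/524288 = 1.90735 ppm of full scale.

1.91 ppm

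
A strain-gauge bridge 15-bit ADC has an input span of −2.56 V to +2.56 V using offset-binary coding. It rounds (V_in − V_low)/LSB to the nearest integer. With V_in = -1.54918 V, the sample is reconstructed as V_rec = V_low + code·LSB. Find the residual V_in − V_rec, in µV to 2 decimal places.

Step size: 5.12 V ÷ 2^15 = 156.25 µV.
(-1.54918 − (−2.56))/0.00015625 = 6469.2480; round gives code 6469.
V_rec = (−2.56) + 6469·0.00015625 = -1.5492188 V.
Error = -1.54918 − (−1.5492188) = 3.875e-05 V = 38.75 µV.

38.75 µV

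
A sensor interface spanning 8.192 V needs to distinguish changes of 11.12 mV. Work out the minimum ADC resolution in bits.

10 bits

Number of steps required ≥ 8.192 V / 11.12 mV = 736.69.
Need 2^N ≥ 736.69; 2^9 = 512, 2^10 = 1024.
Minimum N = 10.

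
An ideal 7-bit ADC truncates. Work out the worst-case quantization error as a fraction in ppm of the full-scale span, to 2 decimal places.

Truncating → worst-case error = 1 LSB = V_FS/2^7, so 1e+06/128 = 7812.5 ppm of full scale.

7812.50 ppm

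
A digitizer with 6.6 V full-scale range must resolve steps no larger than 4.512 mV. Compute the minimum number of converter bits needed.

11 bits

Number of steps required ≥ 6.6 V / 4.512 mV = 1462.77.
Need 2^N ≥ 1462.77; 2^10 = 1024, 2^11 = 2048.
Minimum N = 11.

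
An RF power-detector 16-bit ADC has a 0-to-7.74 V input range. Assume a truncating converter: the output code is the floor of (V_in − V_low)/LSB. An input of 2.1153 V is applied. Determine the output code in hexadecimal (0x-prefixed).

LSB = 7.74 V / 65536 = 118.10 µV.
(2.1153 − 0) / 0.000118103 = 17910.633 LSBs.
⌊·⌋(17910.633) = 17910.
In hexadecimal (0x-prefixed): 0x45F6.

code 0x45F6 (decimal 17910)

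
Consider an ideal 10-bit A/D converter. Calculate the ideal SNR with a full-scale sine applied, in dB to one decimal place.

62.0 dB

SNR ≈ 6.02·N + 1.76 dB = 6.02·10 + 1.76 = 61.96 dB.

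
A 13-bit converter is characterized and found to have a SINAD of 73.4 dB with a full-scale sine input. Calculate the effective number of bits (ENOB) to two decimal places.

ENOB = (SINAD − 1.76) / 6.02 = (73.4 − 1.76)/6.02 = 11.900.

11.90 bits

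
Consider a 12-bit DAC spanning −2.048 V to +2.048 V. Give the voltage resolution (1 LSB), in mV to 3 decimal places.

1.000 mV

Full-scale span = 4.096 V.
LSB = 4.096 / 2^12 = 4.096 / 4096 = 0.001 V = 1.000 mV.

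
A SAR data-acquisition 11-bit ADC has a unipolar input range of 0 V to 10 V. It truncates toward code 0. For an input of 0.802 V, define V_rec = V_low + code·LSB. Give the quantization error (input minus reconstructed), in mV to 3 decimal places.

1.219 mV

One LSB is 10 V / 2048 = 4.883 mV.
Scaled input = 164.2496 LSBs, so code = 164.
Code 164 maps back to 0 + 164×0.00488281 V = 0.80078125 V.
Error = 0.802 − 0.80078125 = 0.00121875 V = 1.219 mV.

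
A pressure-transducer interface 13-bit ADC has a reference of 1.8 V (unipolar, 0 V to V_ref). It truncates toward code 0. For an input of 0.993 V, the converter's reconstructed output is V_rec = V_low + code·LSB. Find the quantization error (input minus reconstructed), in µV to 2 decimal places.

Step size: 1.8 V ÷ 2^13 = 219.73 µV.
(0.993 − 0)/0.000219727 = 4519.2533; ⌊·⌋ gives code 4519.
Reconstructed: 0.99294434 V.
Difference: 5.56641e-05 V → 55.66 µV.

55.66 µV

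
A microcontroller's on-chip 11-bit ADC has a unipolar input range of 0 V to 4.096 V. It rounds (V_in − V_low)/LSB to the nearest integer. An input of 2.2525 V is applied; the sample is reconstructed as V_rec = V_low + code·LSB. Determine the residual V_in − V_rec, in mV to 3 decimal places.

Step size: 4.096 V ÷ 2^11 = 2.000 mV.
(V_in − V_low)/LSB = (2.2525 − 0)/0.002 = 1126.2500 → code 1126 (round).
Reconstructed: 2.252 V.
Difference: 0.0005 V → 0.500 mV.

0.500 mV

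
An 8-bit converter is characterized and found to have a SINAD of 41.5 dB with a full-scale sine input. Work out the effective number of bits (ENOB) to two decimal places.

ENOB = (SINAD − 1.76) / 6.02 = (41.5 − 1.76)/6.02 = 6.601.

6.60 bits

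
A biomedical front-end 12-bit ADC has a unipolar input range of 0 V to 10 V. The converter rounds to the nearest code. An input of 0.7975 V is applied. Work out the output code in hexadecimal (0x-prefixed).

code 0x147 (decimal 327)

With 4096 levels over 10 V, one step is 2.441 mV.
(0.7975 − 0) / 0.00244141 = 326.656 LSBs.
round(326.656) = 327.
In hexadecimal (0x-prefixed): 0x147.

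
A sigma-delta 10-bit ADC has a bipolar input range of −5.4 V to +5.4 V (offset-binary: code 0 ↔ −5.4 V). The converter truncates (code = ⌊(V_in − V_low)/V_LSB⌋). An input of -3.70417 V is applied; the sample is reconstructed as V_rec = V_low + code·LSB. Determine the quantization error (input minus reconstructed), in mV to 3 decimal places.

8.330 mV

One LSB is 10.8 V / 1024 = 10.547 mV.
(V_in − V_low)/LSB = (-3.70417 − (−5.4))/0.0105469 = 160.7898 → code 160 (floor).
Reconstructed: -3.7125 V.
Difference: 0.00833 V → 8.330 mV.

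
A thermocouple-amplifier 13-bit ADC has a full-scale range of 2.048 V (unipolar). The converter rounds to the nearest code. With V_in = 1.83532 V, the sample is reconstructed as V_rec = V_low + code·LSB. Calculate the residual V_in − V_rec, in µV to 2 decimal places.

70.00 µV

LSB = 2.048/2^13 = 250.00 µV.
Scaled input = 7341.2800 LSBs, so code = 7341.
Reconstructed: 1.83525 V.
Difference: 7e-05 V → 70.00 µV.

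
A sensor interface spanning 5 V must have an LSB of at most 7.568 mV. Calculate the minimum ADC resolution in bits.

10 bits

Number of steps required ≥ 5 V / 7.568 mV = 660.68.
Need 2^N ≥ 660.68; 2^9 = 512, 2^10 = 1024.
Minimum N = 10.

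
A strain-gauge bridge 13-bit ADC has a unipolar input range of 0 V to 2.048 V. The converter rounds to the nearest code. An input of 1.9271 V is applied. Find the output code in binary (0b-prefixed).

With 8192 levels over 2.048 V, one step is 250.00 µV.
(1.9271 − 0) / 0.00025 = 7708.400 LSBs.
round(7708.400) = 7708.
In binary (0b-prefixed): 0b1111000011100.

code 0b1111000011100 (decimal 7708)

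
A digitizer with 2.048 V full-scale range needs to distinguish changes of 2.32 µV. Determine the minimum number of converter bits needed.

Number of steps required ≥ 2.048 V / 2.32 µV = 882758.62.
Need 2^N ≥ 882758.62; 2^19 = 524288, 2^20 = 1048576.
Minimum N = 20.

20 bits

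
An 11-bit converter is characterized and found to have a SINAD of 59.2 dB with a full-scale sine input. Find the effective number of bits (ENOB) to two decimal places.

ENOB = (SINAD − 1.76) / 6.02 = (59.2 − 1.76)/6.02 = 9.542.

9.54 bits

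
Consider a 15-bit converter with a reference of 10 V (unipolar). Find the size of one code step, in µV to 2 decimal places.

305.18 µV

Full-scale span = 10 V.
LSB = 10 / 2^15 = 10 / 32768 = 0.000305176 V = 305.18 µV.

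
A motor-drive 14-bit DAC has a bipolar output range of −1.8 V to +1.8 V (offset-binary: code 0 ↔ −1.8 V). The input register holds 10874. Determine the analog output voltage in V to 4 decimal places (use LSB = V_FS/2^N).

LSB = 3.6 V / 2^14 = 219.73 µV.
V_out = (−1.8) + 10874 × 0.000219727 V = 0.589307 V.

0.5893 V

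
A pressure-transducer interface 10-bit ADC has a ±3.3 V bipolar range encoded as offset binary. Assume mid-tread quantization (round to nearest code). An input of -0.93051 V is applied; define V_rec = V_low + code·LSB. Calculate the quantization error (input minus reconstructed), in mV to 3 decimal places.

-2.385 mV

One LSB is 6.6 V / 1024 = 6.445 mV.
Scaled input = 367.6300 LSBs, so code = 368.
Reconstructed: -0.928125 V.
V_in − V_rec = -0.002385 V = -2.385 mV.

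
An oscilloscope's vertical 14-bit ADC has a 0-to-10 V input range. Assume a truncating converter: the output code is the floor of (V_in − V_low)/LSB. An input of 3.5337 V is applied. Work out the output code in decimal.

Full-scale span = 10 V; LSB = 10/2^14 = 0.610 mV.
(V_in − V_low)/LSB = (3.5337 − 0) / 0.000610352 = 5789.614.
⌊·⌋(5789.614) = 5789.

code 5789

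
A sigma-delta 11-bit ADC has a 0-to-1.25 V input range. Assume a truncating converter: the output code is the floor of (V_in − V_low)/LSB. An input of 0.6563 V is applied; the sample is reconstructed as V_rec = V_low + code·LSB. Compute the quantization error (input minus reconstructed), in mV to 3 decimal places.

One LSB is 1.25 V / 2048 = 0.610 mV.
(V_in − V_low)/LSB = (0.6563 − 0)/0.000610352 = 1075.2819 → code 1075 (floor).
Reconstructed: 0.65612793 V.
Error = 0.6563 − 0.65612793 = 0.00017207 V = 0.172 mV.

0.172 mV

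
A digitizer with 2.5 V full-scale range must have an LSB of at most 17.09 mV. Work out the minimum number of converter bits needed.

8 bits

Number of steps required ≥ 2.5 V / 17.09 mV = 146.28.
Need 2^N ≥ 146.28; 2^7 = 128, 2^8 = 256.
Minimum N = 8.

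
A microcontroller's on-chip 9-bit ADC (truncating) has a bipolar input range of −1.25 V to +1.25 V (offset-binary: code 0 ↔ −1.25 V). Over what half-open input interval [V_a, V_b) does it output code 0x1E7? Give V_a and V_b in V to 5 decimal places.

LSB = 2.5/2^9 = 4.883 mV.
Code 0x1E7 = 487 decimal.
V_a = V_low + 487·LSB = 1.12793 V; V_b = V_low + 488·LSB = 1.13281 V.

[1.12793 V, 1.13281 V)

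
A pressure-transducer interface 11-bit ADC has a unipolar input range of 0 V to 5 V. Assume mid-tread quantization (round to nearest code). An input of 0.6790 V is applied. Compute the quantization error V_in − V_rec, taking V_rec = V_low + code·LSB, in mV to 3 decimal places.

LSB = 5/2^11 = 2.441 mV.
(V_in − V_low)/LSB = (0.6790 − 0)/0.00244141 = 278.1184 → code 278 (round).
Reconstructed: 0.67871094 V.
V_in − V_rec = 0.000289062 V = 0.289 mV.

0.289 mV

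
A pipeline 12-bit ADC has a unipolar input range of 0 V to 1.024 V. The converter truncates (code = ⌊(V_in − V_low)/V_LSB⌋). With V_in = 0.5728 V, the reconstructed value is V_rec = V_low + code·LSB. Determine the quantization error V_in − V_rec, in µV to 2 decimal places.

50.00 µV

One LSB is 1.024 V / 4096 = 250.00 µV.
(0.5728 − 0)/0.00025 = 2291.2000; ⌊·⌋ gives code 2291.
Reconstructed: 0.57275 V.
Error = 0.5728 − 0.57275 = 5e-05 V = 50.00 µV.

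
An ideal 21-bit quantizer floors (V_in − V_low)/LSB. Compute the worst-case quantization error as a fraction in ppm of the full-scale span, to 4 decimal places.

Truncating → worst-case error = 1 LSB = V_FS/2^21, so 1e+06/2097152 = 0.476837 ppm of full scale.

0.4768 ppm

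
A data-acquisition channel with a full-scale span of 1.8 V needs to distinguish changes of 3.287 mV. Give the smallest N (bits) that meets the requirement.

10 bits

Number of steps required ≥ 1.8 V / 3.287 mV = 547.61.
Need 2^N ≥ 547.61; 2^9 = 512, 2^10 = 1024.
Minimum N = 10.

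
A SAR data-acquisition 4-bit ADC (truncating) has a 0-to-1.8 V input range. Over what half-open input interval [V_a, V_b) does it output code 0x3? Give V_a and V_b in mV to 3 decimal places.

LSB = 1.8/2^4 = 112.500 mV.
Code 0x3 = 3 decimal.
V_a = V_low + 3·LSB = 0.3375 V; V_b = V_low + 4·LSB = 0.45 V.

[337.500 mV, 450.000 mV)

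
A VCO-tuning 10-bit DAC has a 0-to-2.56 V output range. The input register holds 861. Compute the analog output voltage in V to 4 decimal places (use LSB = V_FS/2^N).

2.1525 V

LSB = 2.56 V / 2^10 = 2.500 mV.
V_out = 0 + 861 × 0.0025 V = 2.1525 V.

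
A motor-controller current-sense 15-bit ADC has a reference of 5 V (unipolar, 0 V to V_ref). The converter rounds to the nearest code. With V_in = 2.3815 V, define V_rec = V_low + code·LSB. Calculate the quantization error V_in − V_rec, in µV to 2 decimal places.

60.79 µV

Step size: 5 V ÷ 2^15 = 152.59 µV.
Scaled input = 15607.3984 LSBs, so code = 15607.
V_rec = 0 + 15607·0.000152588 = 2.3814392 V.
Difference: 6.0791e-05 V → 60.79 µV.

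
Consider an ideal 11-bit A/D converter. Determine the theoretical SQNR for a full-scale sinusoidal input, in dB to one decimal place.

68.0 dB

SNR ≈ 6.02·N + 1.76 dB = 6.02·11 + 1.76 = 67.98 dB.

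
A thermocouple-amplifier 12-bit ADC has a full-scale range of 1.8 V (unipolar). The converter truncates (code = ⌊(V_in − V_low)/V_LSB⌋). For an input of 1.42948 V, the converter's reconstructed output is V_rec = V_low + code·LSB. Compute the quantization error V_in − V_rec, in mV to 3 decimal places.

LSB = 1.8/2^12 = 439.45 µV.
(1.42948 − 0)/0.000439453 = 3252.8612; ⌊·⌋ gives code 3252.
V_rec = 0 + 3252·0.000439453 = 1.4291016 V.
V_in − V_rec = 0.000378437 V = 0.378 mV.

0.378 mV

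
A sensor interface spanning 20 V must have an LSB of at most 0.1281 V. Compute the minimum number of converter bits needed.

8 bits

Number of steps required ≥ 20 V / 0.1281 V = 156.13.
Need 2^N ≥ 156.13; 2^7 = 128, 2^8 = 256.
Minimum N = 8.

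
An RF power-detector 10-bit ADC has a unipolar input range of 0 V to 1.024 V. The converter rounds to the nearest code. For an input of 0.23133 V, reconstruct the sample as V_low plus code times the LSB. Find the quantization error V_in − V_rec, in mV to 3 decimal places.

0.330 mV

LSB = 1.024/2^10 = 1.000 mV.
(V_in − V_low)/LSB = (0.23133 − 0)/0.001 = 231.3300 → code 231 (round).
V_rec = 0 + 231·0.001 = 0.231 V.
V_in − V_rec = 0.00033 V = 0.330 mV.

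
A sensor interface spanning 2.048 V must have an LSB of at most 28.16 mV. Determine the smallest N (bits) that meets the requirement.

Number of steps required ≥ 2.048 V / 28.16 mV = 72.73.
Need 2^N ≥ 72.73; 2^6 = 64, 2^7 = 128.
Minimum N = 7.

7 bits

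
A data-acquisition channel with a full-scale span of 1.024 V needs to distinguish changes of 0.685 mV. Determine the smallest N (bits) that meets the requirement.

11 bits

Number of steps required ≥ 1.024 V / 0.685 mV = 1494.89.
Need 2^N ≥ 1494.89; 2^10 = 1024, 2^11 = 2048.
Minimum N = 11.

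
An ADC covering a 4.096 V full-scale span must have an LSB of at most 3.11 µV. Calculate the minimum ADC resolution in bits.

21 bits

Number of steps required ≥ 4.096 V / 3.11 µV = 1317041.80.
Need 2^N ≥ 1317041.80; 2^20 = 1048576, 2^21 = 2097152.
Minimum N = 21.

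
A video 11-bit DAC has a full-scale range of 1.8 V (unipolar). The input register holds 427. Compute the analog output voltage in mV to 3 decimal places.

LSB = 1.8 V / 2^11 = 0.879 mV.
V_out = 0 + 427 × 0.000878906 V = 0.375293 V.
= 375.293 mV.

375.293 mV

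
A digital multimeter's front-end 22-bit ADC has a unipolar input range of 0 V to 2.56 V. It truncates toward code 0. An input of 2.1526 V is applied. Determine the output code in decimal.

code 3526819

LSB = 2.56 V / 4194304 = 0.61 µV.
(2.1526 − 0) / 6.10352e-07 = 3526819.840 LSBs.
So the output code is 3526819.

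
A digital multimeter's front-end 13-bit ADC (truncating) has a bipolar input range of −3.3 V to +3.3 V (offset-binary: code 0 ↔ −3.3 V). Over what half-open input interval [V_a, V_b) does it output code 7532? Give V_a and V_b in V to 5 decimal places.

LSB = 6.6/2^13 = 0.806 mV.
V_a = V_low + 7532·LSB = 2.76826 V; V_b = V_low + 7533·LSB = 2.76907 V.

[2.76826 V, 2.76907 V)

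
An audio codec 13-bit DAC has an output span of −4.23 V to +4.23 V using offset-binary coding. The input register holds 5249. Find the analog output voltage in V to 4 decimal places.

LSB = 8.46 V / 2^13 = 1.033 mV.
V_out = (−4.23) + 5249 × 0.00103271 V = 1.19072 V.

1.1907 V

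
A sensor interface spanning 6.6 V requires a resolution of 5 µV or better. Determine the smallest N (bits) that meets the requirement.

21 bits

Number of steps required ≥ 6.6 V / 5 µV = 1320000.00.
Need 2^N ≥ 1320000.00; 2^20 = 1048576, 2^21 = 2097152.
Minimum N = 21.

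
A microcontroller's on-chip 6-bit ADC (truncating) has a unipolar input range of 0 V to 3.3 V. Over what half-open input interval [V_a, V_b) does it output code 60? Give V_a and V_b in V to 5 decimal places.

[3.09375 V, 3.14531 V)

LSB = 3.3/2^6 = 51.562 mV.
V_a = V_low + 60·LSB = 3.09375 V; V_b = V_low + 61·LSB = 3.14531 V.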